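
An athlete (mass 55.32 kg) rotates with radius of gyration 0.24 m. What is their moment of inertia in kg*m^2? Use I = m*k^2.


I = m * k^2
I = 55.32 * 0.24^2
I = 55.32 * 0.0576 = 3.1864 kg*m^2

3.1864 kg*m^2


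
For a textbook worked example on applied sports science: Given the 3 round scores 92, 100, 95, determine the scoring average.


Average = sum / n
Sum = 287
Average = 287 / 3 = 95.6667

95.6667


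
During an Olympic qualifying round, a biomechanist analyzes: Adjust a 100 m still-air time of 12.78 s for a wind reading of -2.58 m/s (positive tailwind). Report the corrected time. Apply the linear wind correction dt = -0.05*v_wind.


dt = -0.05 * v_wind = -0.05 * -2.58 = 0.129 s
t_corrected = t_still + dt = 12.78 + (0.129)
t_corrected = 12.909 s

12.909 s


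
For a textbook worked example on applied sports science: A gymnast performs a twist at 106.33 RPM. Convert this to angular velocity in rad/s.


omega = RPM * 2 * pi / 60
omega = 106.33 * 2 * 3.14159 / 60
omega = 668.0911 / 60 = 11.1349 rad/s

11.1349 rad/s


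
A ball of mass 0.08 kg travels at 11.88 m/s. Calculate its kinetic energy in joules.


KE = 0.5 * m * v^2
KE = 0.5 * 0.08 * 11.88^2
KE = 0.5 * 0.08 * 141.1344 = 5.6454 J

5.6454 J


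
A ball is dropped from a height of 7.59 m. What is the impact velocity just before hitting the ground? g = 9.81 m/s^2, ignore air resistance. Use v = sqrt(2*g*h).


v = sqrt(2 * g * h)
v = sqrt(2 * 9.81 * 7.59)
v = sqrt(148.9158) = 12.2031 m/s

12.2031 m/s


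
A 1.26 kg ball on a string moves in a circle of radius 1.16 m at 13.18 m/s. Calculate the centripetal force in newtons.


Fc = m * v^2 / r
v^2 = 13.18^2 = 173.7124
Fc = 1.26 * 173.7124 / 1.16
Fc = 218.8776 / 1.16 = 188.6876 N

188.6876 N


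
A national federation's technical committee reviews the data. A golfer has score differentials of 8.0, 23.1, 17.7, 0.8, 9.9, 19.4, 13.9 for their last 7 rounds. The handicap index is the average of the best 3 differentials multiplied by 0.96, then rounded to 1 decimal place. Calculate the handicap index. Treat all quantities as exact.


All differentials: 8.0, 23.1, 17.7, 0.8, 9.9, 19.4, 13.9
Sorted: 0.8, 8.0, 9.9, 13.9, 17.7, 19.4, 23.1
Best 3: 0.8, 8.0, 9.9
Average of best = 18.7 / 3 = 6.2333
Raw index = 6.2333 * 0.96 = 5.984
Handicap index = round(5.984, 1) = 6.0

6.0


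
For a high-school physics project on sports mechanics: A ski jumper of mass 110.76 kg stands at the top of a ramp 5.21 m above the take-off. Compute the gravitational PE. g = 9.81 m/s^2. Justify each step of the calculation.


PE = m * g * h
PE = 110.76 * 9.81 * 5.21
PE = 1086.5556 * 5.21 = 5660.9547 J

5660.9547 J


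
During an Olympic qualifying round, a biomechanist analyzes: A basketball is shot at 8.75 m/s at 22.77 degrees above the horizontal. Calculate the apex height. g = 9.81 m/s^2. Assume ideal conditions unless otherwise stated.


H = (v*sin(theta))^2 / (2*g)
vy = v*sin(theta) = 8.75 * sin(22.77 deg) = 3.3865 m/s
H = vy^2 / (2*g) = 11.4686 / (2*9.81)
H = 11.4686 / 19.62 = 0.5845 m

0.5845 m


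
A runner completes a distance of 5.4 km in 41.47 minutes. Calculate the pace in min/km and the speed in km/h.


Pace = time / distance = 41.47 min / 5.4 km = 7.6796 min/km
Speed = distance / time_in_hours = 5.4 / 0.6912 hr
Speed = 7.8129 km/h

7.6796 min/km, 7.8129 km/h


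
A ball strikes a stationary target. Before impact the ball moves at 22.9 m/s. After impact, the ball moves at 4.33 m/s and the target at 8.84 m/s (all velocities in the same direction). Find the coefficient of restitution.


e = (v2_after - v1_after) / (v1_before - v2_before)
Numerator = 8.84 - 4.33 = 4.51
Denominator = 22.9 - 0 = 22.9
e = 4.51 / 22.9 = 0.1969

0.1969


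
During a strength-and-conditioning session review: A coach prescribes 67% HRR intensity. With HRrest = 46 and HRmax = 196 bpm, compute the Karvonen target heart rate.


Target = HRrest + pct*(HRmax - HRrest)
Heart rate reserve = HRmax - HRrest = 196 - 46 = 150 bpm
Fraction = 67% = 0.67
Target = 46 + 0.67 * 150
Target = 46 + 100.5 = 146.5 bpm

146.5 bpm


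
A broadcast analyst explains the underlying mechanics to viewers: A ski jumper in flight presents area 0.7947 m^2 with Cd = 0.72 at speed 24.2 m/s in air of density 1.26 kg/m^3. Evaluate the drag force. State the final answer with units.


Fd = 0.5 * Cd * rho * A * v^2
Fd = 0.5 * 0.72 * 1.26 * 0.7947 * 24.2^2
v^2 = 585.64
Fd = 0.5 * 0.72 * 1.26 * 0.7947 * 585.64 = 211.1091 N

211.1091 N


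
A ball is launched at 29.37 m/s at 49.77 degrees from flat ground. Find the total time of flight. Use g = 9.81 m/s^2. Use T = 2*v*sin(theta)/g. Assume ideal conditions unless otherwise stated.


T = 2*v*sin(theta)/g
sin(theta) = sin(49.77 deg) = 0.7635
T = 2*29.37*0.7635 / 9.81
T = 44.8455 / 9.81 = 4.5714 s

4.5714 s


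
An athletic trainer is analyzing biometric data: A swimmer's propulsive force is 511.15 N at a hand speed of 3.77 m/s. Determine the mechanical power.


P = F * v
P = 511.15 * 3.77
P = 1927.0355 W

1927.0355 W


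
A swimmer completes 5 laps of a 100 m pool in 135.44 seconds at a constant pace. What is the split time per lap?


Split time = total_time / n_laps = 135.44 / 5
Split time = 27.088 s per lap

27.088 s


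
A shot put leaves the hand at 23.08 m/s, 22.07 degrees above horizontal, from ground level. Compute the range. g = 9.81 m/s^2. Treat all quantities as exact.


R = v^2 * sin(2*theta) / g
Convert angle to radians: theta = 22.07 deg = 0.3852 rad
sin(2*theta) = sin(0.7704) = 0.6964
R = 23.08^2 * 0.6964 / 9.81
R = 532.6864 * 0.6964 / 9.81 = 37.8155 m

37.8155 m


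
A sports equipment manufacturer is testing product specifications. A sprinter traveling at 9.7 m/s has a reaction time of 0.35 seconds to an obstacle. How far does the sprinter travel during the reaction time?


d = v * t
d = 9.7 * 0.35
d = 3.395 m

3.395 m


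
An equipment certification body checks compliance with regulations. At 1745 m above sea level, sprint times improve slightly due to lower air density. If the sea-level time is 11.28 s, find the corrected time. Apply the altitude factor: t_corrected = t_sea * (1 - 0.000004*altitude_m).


Correction factor = 1 - 0.000004 * 1745 = 0.99302
t_corrected = t_sea * factor = 11.28 * 0.99302
t_corrected = 11.2013 s

11.2013 s


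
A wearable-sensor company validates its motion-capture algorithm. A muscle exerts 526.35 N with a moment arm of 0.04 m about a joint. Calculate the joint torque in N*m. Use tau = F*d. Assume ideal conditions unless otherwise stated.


tau = F * d
tau = 526.35 * 0.04
tau = 21.054 N*m

21.054 N*m


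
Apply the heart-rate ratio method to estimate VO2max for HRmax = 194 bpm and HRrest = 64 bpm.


VO2max = 15.3 * HRmax / HRrest
VO2max = 15.3 * 194 / 64
VO2max = 2968.2 / 64 = 46.3781 mL/kg/min

46.3781 mL/kg/min


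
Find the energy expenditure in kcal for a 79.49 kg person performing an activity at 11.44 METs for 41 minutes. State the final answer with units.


kcal = MET * mass * time_hr
Convert time: 41 min = 0.6833 hr
kcal = 11.44 * 79.49 * 0.6833
kcal = 621.3998 kcal

621.3998 kcal


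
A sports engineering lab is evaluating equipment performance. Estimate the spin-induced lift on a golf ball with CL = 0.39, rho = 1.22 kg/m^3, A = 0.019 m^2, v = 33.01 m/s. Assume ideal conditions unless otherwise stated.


FM = 0.5 * CL * rho * A * v^2
FM = 0.5 * 0.39 * 1.22 * 0.019 * 33.01^2
v^2 = 1089.6601
FM = 0.5 * 0.39 * 1.22 * 0.019 * 1089.6601 = 4.9254 N

4.9254 N


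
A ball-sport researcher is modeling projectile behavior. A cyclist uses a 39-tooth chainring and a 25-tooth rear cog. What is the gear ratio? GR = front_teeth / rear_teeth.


GR = front_teeth / rear_teeth
GR = 39 / 25
GR = 1.56

1.56


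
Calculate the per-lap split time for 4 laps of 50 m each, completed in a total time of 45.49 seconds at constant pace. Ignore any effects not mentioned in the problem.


Split time = total_time / n_laps = 45.49 / 4
Split time = 11.3725 s per lap

11.3725 s


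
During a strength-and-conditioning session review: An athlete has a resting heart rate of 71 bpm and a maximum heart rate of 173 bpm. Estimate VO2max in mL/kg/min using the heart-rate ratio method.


VO2max = 15.3 * HRmax / HRrest
VO2max = 15.3 * 173 / 71
VO2max = 2646.9 / 71 = 37.2803 mL/kg/min

37.2803 mL/kg/min


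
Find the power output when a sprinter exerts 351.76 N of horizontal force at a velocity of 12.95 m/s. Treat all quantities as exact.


P = F * v
P = 351.76 * 12.95
P = 4555.292 W

4555.292 W


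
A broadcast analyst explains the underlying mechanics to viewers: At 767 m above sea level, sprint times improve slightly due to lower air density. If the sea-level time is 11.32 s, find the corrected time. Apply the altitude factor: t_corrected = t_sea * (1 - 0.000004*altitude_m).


Correction factor = 1 - 0.000004 * 767 = 0.996932
t_corrected = t_sea * factor = 11.32 * 0.996932
t_corrected = 11.2853 s

11.2853 s


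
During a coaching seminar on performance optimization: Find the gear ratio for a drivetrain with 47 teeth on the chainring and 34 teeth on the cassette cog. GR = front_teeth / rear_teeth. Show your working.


GR = front_teeth / rear_teeth
GR = 47 / 34
GR = 1.3824

1.3824


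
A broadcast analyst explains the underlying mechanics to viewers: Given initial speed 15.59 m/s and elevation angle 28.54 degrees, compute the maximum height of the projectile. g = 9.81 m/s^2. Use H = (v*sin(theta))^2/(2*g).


H = (v*sin(theta))^2 / (2*g)
vy = v*sin(theta) = 15.59 * sin(28.54 deg) = 7.4485 m/s
H = vy^2 / (2*g) = 55.4797 / (2*9.81)
H = 55.4797 / 19.62 = 2.8277 m

2.8277 m


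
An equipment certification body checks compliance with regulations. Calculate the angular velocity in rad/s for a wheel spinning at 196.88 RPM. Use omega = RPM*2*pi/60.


omega = RPM * 2 * pi / 60
omega = 196.88 * 2 * 3.14159 / 60
omega = 1237.0335 / 60 = 20.6172 rad/s

20.6172 rad/s


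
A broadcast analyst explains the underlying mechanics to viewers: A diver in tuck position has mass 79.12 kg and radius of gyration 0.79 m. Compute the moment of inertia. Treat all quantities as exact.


I = m * k^2
I = 79.12 * 0.79^2
I = 79.12 * 0.6241 = 49.3788 kg*m^2

49.3788 kg*m^2


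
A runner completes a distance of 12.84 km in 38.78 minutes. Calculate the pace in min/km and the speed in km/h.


Pace = time / distance = 38.78 min / 12.84 km = 3.0202 min/km
Speed = distance / time_in_hours = 12.84 / 0.6463 hr
Speed = 19.8659 km/h

3.0202 min/km, 19.8659 km/h


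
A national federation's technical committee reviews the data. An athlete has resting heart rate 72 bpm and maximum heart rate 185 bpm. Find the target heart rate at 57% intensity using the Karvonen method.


Target = HRrest + pct*(HRmax - HRrest)
Heart rate reserve = HRmax - HRrest = 185 - 72 = 113 bpm
Fraction = 57% = 0.57
Target = 72 + 0.57 * 113
Target = 72 + 64.41 = 136.41 bpm

136.41 bpm


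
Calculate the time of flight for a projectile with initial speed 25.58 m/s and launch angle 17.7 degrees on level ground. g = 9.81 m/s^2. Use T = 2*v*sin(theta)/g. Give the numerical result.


T = 2*v*sin(theta)/g
sin(theta) = sin(17.7 deg) = 0.304
T = 2*25.58*0.304 / 9.81
T = 15.5543 / 9.81 = 1.5856 s

1.5856 s


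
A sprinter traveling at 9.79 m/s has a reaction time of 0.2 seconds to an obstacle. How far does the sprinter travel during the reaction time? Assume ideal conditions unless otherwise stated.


d = v * t
d = 9.79 * 0.2
d = 1.958 m

1.958 m


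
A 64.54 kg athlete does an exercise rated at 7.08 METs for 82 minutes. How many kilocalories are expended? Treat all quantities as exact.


kcal = MET * mass * time_hr
Convert time: 82 min = 1.3667 hr
kcal = 7.08 * 64.54 * 1.3667
kcal = 624.489 kcal

624.489 kcal


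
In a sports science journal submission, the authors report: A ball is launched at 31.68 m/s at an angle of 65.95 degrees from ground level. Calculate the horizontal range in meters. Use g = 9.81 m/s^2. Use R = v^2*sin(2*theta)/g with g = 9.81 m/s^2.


R = v^2 * sin(2*theta) / g
Convert angle to radians: theta = 65.95 deg = 1.151 rad
sin(2*theta) = sin(2.3021) = 0.7443
R = 31.68^2 * 0.7443 / 9.81
R = 1003.6224 * 0.7443 / 9.81 = 76.1476 m

76.1476 m


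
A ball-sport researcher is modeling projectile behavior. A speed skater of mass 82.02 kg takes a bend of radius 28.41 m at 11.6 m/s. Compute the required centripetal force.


Fc = m * v^2 / r
v^2 = 11.6^2 = 134.56
Fc = 82.02 * 134.56 / 28.41
Fc = 11036.6112 / 28.41 = 388.4763 N

388.4763 N


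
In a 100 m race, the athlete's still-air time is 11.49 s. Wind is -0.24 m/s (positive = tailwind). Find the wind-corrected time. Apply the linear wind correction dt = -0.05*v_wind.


dt = -0.05 * v_wind = -0.05 * -0.24 = 0.012 s
t_corrected = t_still + dt = 11.49 + (0.012)
t_corrected = 11.502 s

11.502 s


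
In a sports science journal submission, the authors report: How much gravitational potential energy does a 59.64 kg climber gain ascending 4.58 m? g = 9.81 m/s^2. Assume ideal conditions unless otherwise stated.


PE = m * g * h
PE = 59.64 * 9.81 * 4.58
PE = 585.0684 * 4.58 = 2679.6133 J

2679.6133 J


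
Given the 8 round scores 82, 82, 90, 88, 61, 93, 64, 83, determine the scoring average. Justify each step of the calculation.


Average = sum / n
Sum = 643
Average = 643 / 8 = 80.375

80.375


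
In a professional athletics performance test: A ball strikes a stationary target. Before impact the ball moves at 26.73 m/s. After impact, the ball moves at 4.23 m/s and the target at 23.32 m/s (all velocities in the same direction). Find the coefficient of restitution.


e = (v2_after - v1_after) / (v1_before - v2_before)
Numerator = 23.32 - 4.23 = 19.09
Denominator = 26.73 - 0 = 26.73
e = 19.09 / 26.73 = 0.7142

0.7142


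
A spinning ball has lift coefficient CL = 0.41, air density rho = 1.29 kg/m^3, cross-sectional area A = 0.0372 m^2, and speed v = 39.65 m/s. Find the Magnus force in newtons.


FM = 0.5 * CL * rho * A * v^2
FM = 0.5 * 0.41 * 1.29 * 0.0372 * 39.65^2
v^2 = 1572.1225
FM = 0.5 * 0.41 * 1.29 * 0.0372 * 1572.1225 = 15.4658 N

15.4658 N


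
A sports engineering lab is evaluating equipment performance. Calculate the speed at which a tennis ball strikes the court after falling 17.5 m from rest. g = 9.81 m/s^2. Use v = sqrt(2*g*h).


v = sqrt(2 * g * h)
v = sqrt(2 * 9.81 * 17.5)
v = sqrt(343.35) = 18.5297 m/s

18.5297 m/s


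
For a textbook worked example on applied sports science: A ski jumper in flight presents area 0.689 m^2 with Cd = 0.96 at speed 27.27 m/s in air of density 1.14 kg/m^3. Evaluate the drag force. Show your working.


Fd = 0.5 * Cd * rho * A * v^2
Fd = 0.5 * 0.96 * 1.14 * 0.689 * 27.27^2
v^2 = 743.6529
Fd = 0.5 * 0.96 * 1.14 * 0.689 * 743.6529 = 280.3726 N

280.3726 N


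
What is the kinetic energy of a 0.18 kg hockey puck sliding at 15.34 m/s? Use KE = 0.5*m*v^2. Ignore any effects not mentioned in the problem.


KE = 0.5 * m * v^2
KE = 0.5 * 0.18 * 15.34^2
KE = 0.5 * 0.18 * 235.3156 = 21.1784 J

21.1784 J


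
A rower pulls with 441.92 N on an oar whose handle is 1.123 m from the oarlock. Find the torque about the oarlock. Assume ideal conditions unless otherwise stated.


tau = F * d
tau = 441.92 * 1.123
tau = 496.2762 N*m

496.2762 N*m


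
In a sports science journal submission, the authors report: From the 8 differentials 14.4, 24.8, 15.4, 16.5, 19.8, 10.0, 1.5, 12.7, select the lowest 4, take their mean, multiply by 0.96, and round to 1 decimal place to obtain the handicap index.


All differentials: 14.4, 24.8, 15.4, 16.5, 19.8, 10.0, 1.5, 12.7
Sorted: 1.5, 10.0, 12.7, 14.4, 15.4, 16.5, 19.8, 24.8
Best 4: 1.5, 10.0, 12.7, 14.4
Average of best = 38.6 / 4 = 9.65
Raw index = 9.65 * 0.96 = 9.264
Handicap index = round(9.264, 1) = 9.3

9.3


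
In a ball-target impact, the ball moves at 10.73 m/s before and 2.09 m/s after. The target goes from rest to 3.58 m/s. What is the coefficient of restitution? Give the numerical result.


e = (v2_after - v1_after) / (v1_before - v2_before)
Numerator = 3.58 - 2.09 = 1.49
Denominator = 10.73 - 0 = 10.73
e = 1.49 / 10.73 = 0.1389

0.1389


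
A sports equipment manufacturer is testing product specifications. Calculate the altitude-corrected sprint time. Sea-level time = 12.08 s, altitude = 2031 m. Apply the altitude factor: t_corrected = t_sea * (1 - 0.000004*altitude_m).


Correction factor = 1 - 0.000004 * 2031 = 0.991876
t_corrected = t_sea * factor = 12.08 * 0.991876
t_corrected = 11.9819 s

11.9819 s


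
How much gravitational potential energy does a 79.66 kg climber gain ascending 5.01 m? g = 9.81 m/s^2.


PE = m * g * h
PE = 79.66 * 9.81 * 5.01
PE = 781.4646 * 5.01 = 3915.1376 J

3915.1376 J


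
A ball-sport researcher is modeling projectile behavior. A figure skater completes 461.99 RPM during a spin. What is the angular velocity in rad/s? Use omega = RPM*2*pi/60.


omega = RPM * 2 * pi / 60
omega = 461.99 * 2 * 3.14159 / 60
omega = 2902.7688 / 60 = 48.3795 rad/s

48.3795 rad/s


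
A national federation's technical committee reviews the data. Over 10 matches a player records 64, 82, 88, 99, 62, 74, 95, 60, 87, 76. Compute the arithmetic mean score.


Average = sum / n
Sum = 787
Average = 787 / 10 = 78.7

78.7


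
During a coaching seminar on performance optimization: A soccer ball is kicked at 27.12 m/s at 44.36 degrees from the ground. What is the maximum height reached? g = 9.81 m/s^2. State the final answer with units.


H = (v*sin(theta))^2 / (2*g)
vy = v*sin(theta) = 27.12 * sin(44.36 deg) = 18.9613 m/s
H = vy^2 / (2*g) = 359.5323 / (2*9.81)
H = 359.5323 / 19.62 = 18.3248 m

18.3248 m


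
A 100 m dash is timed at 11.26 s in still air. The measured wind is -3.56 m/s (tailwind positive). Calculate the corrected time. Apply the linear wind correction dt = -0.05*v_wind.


dt = -0.05 * v_wind = -0.05 * -3.56 = 0.178 s
t_corrected = t_still + dt = 11.26 + (0.178)
t_corrected = 11.438 s

11.438 s


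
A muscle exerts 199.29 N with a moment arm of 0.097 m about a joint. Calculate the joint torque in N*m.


tau = F * d
tau = 199.29 * 0.097
tau = 19.3311 N*m

19.3311 N*m


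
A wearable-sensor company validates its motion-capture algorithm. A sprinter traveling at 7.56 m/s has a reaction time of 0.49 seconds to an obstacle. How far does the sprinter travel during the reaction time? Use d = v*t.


d = v * t
d = 7.56 * 0.49
d = 3.7044 m

3.7044 m


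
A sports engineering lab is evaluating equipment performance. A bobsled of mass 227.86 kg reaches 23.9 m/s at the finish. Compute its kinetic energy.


KE = 0.5 * m * v^2
KE = 0.5 * 227.86 * 23.9^2
KE = 0.5 * 227.86 * 571.21 = 65077.9553 J

65077.9553 J


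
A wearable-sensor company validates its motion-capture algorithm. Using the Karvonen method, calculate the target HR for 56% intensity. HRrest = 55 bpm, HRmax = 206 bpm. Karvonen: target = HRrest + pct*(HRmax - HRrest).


Target = HRrest + pct*(HRmax - HRrest)
Heart rate reserve = HRmax - HRrest = 206 - 55 = 151 bpm
Fraction = 56% = 0.56
Target = 55 + 0.56 * 151
Target = 55 + 84.56 = 139.56 bpm

139.56 bpm


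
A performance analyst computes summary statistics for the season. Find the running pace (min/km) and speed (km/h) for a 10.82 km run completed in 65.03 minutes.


Pace = time / distance = 65.03 min / 10.82 km = 6.0102 min/km
Speed = distance / time_in_hours = 10.82 / 1.0838 hr
Speed = 9.9831 km/h

6.0102 min/km, 9.9831 km/h


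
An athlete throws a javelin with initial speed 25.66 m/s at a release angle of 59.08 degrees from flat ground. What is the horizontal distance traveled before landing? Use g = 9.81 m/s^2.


R = v^2 * sin(2*theta) / g
Convert angle to radians: theta = 59.08 deg = 1.0311 rad
sin(2*theta) = sin(2.0623) = 0.8816
R = 25.66^2 * 0.8816 / 9.81
R = 658.4356 * 0.8816 / 9.81 = 59.1742 m

59.1742 m


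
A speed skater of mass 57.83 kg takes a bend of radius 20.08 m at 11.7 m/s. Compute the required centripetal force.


Fc = m * v^2 / r
v^2 = 11.7^2 = 136.89
Fc = 57.83 * 136.89 / 20.08
Fc = 7916.3487 / 20.08 = 394.2405 N

394.2405 N


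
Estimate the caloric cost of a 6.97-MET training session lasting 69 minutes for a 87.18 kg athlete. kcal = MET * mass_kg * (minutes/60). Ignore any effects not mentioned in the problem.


kcal = MET * mass * time_hr
Convert time: 69 min = 1.15 hr
kcal = 6.97 * 87.18 * 1.15
kcal = 698.7913 kcal

698.7913 kcal


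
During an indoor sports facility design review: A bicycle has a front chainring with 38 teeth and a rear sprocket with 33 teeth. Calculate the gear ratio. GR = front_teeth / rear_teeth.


GR = front_teeth / rear_teeth
GR = 38 / 33
GR = 1.1515

1.1515


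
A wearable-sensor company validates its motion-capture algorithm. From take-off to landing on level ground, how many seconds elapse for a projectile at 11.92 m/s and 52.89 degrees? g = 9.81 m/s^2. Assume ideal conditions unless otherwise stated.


T = 2*v*sin(theta)/g
sin(theta) = sin(52.89 deg) = 0.7975
T = 2*11.92*0.7975 / 9.81
T = 19.0119 / 9.81 = 1.938 s

1.938 s


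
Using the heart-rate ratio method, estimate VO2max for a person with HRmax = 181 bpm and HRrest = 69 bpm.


VO2max = 15.3 * HRmax / HRrest
VO2max = 15.3 * 181 / 69
VO2max = 2769.3 / 69 = 40.1348 mL/kg/min

40.1348 mL/kg/min


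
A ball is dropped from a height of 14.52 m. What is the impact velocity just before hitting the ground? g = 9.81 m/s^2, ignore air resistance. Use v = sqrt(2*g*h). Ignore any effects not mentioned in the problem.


v = sqrt(2 * g * h)
v = sqrt(2 * 9.81 * 14.52)
v = sqrt(284.8824) = 16.8785 m/s

16.8785 m/s


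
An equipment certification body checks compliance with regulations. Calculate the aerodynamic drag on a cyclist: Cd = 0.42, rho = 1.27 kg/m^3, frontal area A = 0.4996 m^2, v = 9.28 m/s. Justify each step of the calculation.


Fd = 0.5 * Cd * rho * A * v^2
Fd = 0.5 * 0.42 * 1.27 * 0.4996 * 9.28^2
v^2 = 86.1184
Fd = 0.5 * 0.42 * 1.27 * 0.4996 * 86.1184 = 11.4747 N

11.4747 N


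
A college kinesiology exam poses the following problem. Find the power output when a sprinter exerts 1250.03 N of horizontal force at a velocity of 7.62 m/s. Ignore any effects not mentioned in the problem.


P = F * v
P = 1250.03 * 7.62
P = 9525.2286 W

9525.2286 W


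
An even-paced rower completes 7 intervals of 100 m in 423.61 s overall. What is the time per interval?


Split time = total_time / n_laps = 423.61 / 7
Split time = 60.5157 s per lap

60.5157 s


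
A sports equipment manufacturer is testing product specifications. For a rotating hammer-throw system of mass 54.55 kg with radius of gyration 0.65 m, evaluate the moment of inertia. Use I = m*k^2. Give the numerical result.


I = m * k^2
I = 54.55 * 0.65^2
I = 54.55 * 0.4225 = 23.0474 kg*m^2

23.0474 kg*m^2


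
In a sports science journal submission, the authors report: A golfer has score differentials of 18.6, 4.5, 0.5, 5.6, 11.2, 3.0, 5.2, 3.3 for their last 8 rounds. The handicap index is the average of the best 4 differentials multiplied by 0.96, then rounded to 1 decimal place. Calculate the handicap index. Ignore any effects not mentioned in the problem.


All differentials: 18.6, 4.5, 0.5, 5.6, 11.2, 3.0, 5.2, 3.3
Sorted: 0.5, 3.0, 3.3, 4.5, 5.2, 5.6, 11.2, 18.6
Best 4: 0.5, 3.0, 3.3, 4.5
Average of best = 11.3 / 4 = 2.825
Raw index = 2.825 * 0.96 = 2.712
Handicap index = round(2.712, 1) = 2.7

2.7


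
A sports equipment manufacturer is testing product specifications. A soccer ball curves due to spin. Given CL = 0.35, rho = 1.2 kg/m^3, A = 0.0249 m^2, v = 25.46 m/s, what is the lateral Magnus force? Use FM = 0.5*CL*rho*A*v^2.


FM = 0.5 * CL * rho * A * v^2
FM = 0.5 * 0.35 * 1.2 * 0.0249 * 25.46^2
v^2 = 648.2116
FM = 0.5 * 0.35 * 1.2 * 0.0249 * 648.2116 = 3.3895 N

3.3895 N


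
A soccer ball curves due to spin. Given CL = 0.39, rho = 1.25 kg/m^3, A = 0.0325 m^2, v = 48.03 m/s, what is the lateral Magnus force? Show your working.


FM = 0.5 * CL * rho * A * v^2
FM = 0.5 * 0.39 * 1.25 * 0.0325 * 48.03^2
v^2 = 2306.8809
FM = 0.5 * 0.39 * 1.25 * 0.0325 * 2306.8809 = 18.2748 N

18.2748 N


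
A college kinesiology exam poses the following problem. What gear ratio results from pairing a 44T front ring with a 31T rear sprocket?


GR = front_teeth / rear_teeth
GR = 44 / 31
GR = 1.4194

1.4194


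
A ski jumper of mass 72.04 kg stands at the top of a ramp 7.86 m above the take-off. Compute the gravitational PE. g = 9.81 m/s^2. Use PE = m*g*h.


PE = m * g * h
PE = 72.04 * 9.81 * 7.86
PE = 706.7124 * 7.86 = 5554.7595 J

5554.7595 J


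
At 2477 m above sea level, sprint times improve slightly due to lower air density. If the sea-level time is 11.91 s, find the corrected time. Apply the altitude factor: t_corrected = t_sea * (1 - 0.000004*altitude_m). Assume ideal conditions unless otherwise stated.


Correction factor = 1 - 0.000004 * 2477 = 0.990092
t_corrected = t_sea * factor = 11.91 * 0.990092
t_corrected = 11.792 s

11.792 s


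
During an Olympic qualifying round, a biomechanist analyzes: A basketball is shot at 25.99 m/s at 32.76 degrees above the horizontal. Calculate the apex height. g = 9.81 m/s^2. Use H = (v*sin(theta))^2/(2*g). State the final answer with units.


H = (v*sin(theta))^2 / (2*g)
vy = v*sin(theta) = 25.99 * sin(32.76 deg) = 14.0637 m/s
H = vy^2 / (2*g) = 197.7888 / (2*9.81)
H = 197.7888 / 19.62 = 10.081 m

10.081 m


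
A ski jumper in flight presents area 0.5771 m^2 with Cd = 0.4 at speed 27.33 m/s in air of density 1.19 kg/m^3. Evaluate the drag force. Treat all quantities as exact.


Fd = 0.5 * Cd * rho * A * v^2
Fd = 0.5 * 0.4 * 1.19 * 0.5771 * 27.33^2
v^2 = 746.9289
Fd = 0.5 * 0.4 * 1.19 * 0.5771 * 746.9289 = 102.5905 N

102.5905 N


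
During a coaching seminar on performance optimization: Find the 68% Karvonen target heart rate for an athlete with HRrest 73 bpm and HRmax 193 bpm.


Target = HRrest + pct*(HRmax - HRrest)
Heart rate reserve = HRmax - HRrest = 193 - 73 = 120 bpm
Fraction = 68% = 0.68
Target = 73 + 0.68 * 120
Target = 73 + 81.6 = 154.6 bpm

154.6 bpm


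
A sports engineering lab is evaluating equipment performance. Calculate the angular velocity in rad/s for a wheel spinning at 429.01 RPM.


omega = RPM * 2 * pi / 60
omega = 429.01 * 2 * 3.14159 / 60
omega = 2695.5493 / 60 = 44.9258 rad/s

44.9258 rad/s


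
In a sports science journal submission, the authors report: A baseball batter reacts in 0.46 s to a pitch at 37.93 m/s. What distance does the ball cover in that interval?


d = v * t
d = 37.93 * 0.46
d = 17.4478 m

17.4478 m


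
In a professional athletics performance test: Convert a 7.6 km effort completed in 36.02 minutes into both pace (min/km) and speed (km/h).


Pace = time / distance = 36.02 min / 7.6 km = 4.7395 min/km
Speed = distance / time_in_hours = 7.6 / 0.6003 hr
Speed = 12.6596 km/h

4.7395 min/km, 12.6596 km/h


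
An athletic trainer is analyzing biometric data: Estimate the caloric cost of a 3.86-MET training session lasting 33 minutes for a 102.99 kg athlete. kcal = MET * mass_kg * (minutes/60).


kcal = MET * mass * time_hr
Convert time: 33 min = 0.55 hr
kcal = 3.86 * 102.99 * 0.55
kcal = 218.6478 kcal

218.6478 kcal


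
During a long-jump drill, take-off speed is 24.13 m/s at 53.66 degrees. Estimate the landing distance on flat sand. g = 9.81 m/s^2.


R = v^2 * sin(2*theta) / g
Convert angle to radians: theta = 53.66 deg = 0.9365 rad
sin(2*theta) = sin(1.8731) = 0.9547
R = 24.13^2 * 0.9547 / 9.81
R = 582.2569 * 0.9547 / 9.81 = 56.6621 m

56.6621 m


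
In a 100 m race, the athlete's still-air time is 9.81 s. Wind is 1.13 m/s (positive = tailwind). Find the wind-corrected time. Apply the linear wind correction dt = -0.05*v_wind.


dt = -0.05 * v_wind = -0.05 * 1.13 = -0.0565 s
t_corrected = t_still + dt = 9.81 + (-0.0565)
t_corrected = 9.7535 s

9.7535 s


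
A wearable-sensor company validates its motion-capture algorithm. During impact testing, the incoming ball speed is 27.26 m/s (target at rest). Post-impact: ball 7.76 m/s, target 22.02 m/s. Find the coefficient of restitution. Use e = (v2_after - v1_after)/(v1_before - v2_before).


e = (v2_after - v1_after) / (v1_before - v2_before)
Numerator = 22.02 - 7.76 = 14.26
Denominator = 27.26 - 0 = 27.26
e = 14.26 / 27.26 = 0.5231

0.5231


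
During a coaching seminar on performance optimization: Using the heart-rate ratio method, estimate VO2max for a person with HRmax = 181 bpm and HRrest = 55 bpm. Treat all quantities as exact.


VO2max = 15.3 * HRmax / HRrest
VO2max = 15.3 * 181 / 55
VO2max = 2769.3 / 55 = 50.3509 mL/kg/min

50.3509 mL/kg/min


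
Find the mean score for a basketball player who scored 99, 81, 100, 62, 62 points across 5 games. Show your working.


Average = sum / n
Sum = 404
Average = 404 / 5 = 80.8

80.8


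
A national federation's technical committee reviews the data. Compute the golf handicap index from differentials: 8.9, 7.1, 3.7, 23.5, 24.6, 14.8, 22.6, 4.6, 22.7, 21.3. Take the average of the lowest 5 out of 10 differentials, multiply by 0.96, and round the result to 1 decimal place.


All differentials: 8.9, 7.1, 3.7, 23.5, 24.6, 14.8, 22.6, 4.6, 22.7, 21.3
Sorted: 3.7, 4.6, 7.1, 8.9, 14.8, 21.3, 22.6, 22.7, 23.5, 24.6
Best 5: 3.7, 4.6, 7.1, 8.9, 14.8
Average of best = 39.1 / 5 = 7.82
Raw index = 7.82 * 0.96 = 7.5072
Handicap index = round(7.5072, 1) = 7.5

7.5


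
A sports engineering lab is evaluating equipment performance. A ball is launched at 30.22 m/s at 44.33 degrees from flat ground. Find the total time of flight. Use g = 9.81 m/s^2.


T = 2*v*sin(theta)/g
sin(theta) = sin(44.33 deg) = 0.6988
T = 2*30.22*0.6988 / 9.81
T = 42.2349 / 9.81 = 4.3053 s

4.3053 s


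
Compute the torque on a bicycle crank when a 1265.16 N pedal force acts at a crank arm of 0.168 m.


tau = F * d
tau = 1265.16 * 0.168
tau = 212.5469 N*m

212.5469 N*m


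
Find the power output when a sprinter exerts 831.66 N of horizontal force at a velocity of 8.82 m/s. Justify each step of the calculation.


P = F * v
P = 831.66 * 8.82
P = 7335.2412 W

7335.2412 W


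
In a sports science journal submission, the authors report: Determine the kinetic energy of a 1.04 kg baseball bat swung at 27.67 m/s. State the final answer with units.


KE = 0.5 * m * v^2
KE = 0.5 * 1.04 * 27.67^2
KE = 0.5 * 1.04 * 765.6289 = 398.127 J

398.127 J


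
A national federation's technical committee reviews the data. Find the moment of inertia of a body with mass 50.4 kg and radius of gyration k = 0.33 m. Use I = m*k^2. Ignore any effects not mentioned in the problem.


I = m * k^2
I = 50.4 * 0.33^2
I = 50.4 * 0.1089 = 5.4886 kg*m^2

5.4886 kg*m^2


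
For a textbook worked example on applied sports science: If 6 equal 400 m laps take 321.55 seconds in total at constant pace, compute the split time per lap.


Split time = total_time / n_laps = 321.55 / 6
Split time = 53.5917 s per lap

53.5917 s


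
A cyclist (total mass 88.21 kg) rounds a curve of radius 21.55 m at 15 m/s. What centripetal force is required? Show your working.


Fc = m * v^2 / r
v^2 = 15^2 = 225
Fc = 88.21 * 225 / 21.55
Fc = 19847.25 / 21.55 = 920.9861 N

920.9861 N


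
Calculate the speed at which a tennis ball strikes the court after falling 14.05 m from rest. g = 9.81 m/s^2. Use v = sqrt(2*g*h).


v = sqrt(2 * g * h)
v = sqrt(2 * 9.81 * 14.05)
v = sqrt(275.661) = 16.603 m/s

16.603 m/s


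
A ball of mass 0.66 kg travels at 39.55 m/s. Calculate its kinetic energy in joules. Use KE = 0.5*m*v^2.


KE = 0.5 * m * v^2
KE = 0.5 * 0.66 * 39.55^2
KE = 0.5 * 0.66 * 1564.2025 = 516.1868 J

516.1868 J


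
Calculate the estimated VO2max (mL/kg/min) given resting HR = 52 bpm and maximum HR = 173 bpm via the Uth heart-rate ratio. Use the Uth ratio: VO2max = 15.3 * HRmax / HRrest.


VO2max = 15.3 * HRmax / HRrest
VO2max = 15.3 * 173 / 52
VO2max = 2646.9 / 52 = 50.9019 mL/kg/min

50.9019 mL/kg/min


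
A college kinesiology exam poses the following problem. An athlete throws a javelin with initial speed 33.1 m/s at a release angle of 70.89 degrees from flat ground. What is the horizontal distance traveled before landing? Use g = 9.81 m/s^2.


R = v^2 * sin(2*theta) / g
Convert angle to radians: theta = 70.89 deg = 1.2373 rad
sin(2*theta) = sin(2.4745) = 0.6187
R = 33.1^2 * 0.6187 / 9.81
R = 1095.61 * 0.6187 / 9.81 = 69.0963 m

69.0963 m


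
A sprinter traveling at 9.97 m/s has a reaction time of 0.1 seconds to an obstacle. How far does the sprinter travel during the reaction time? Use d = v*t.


d = v * t
d = 9.97 * 0.1
d = 0.997 m

0.997 m


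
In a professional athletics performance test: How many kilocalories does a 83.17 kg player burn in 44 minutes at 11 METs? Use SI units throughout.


kcal = MET * mass * time_hr
Convert time: 44 min = 0.7333 hr
kcal = 11 * 83.17 * 0.7333
kcal = 670.9047 kcal

670.9047 kcal


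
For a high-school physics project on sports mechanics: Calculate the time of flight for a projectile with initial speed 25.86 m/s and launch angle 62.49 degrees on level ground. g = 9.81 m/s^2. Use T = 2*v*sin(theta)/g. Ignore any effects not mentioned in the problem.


T = 2*v*sin(theta)/g
sin(theta) = sin(62.49 deg) = 0.8869
T = 2*25.86*0.8869 / 9.81
T = 45.872 / 9.81 = 4.676 s

4.676 s


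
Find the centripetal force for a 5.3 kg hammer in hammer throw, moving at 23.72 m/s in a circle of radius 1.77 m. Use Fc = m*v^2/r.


Fc = m * v^2 / r
v^2 = 23.72^2 = 562.6384
Fc = 5.3 * 562.6384 / 1.77
Fc = 2981.9835 / 1.77 = 1684.7365 N

1684.7365 N


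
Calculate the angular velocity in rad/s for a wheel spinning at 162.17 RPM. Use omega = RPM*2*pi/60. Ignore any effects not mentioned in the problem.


omega = RPM * 2 * pi / 60
omega = 162.17 * 2 * 3.14159 / 60
omega = 1018.9442 / 60 = 16.9824 rad/s

16.9824 rad/s


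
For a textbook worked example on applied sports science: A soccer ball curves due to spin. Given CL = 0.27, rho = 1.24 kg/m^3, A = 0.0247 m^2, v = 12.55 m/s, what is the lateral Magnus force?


FM = 0.5 * CL * rho * A * v^2
FM = 0.5 * 0.27 * 1.24 * 0.0247 * 12.55^2
v^2 = 157.5025
FM = 0.5 * 0.27 * 1.24 * 0.0247 * 157.5025 = 0.6512 N

0.6512 N


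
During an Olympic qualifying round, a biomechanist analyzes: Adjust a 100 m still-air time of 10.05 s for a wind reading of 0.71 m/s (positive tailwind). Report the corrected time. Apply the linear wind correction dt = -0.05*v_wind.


dt = -0.05 * v_wind = -0.05 * 0.71 = -0.0355 s
t_corrected = t_still + dt = 10.05 + (-0.0355)
t_corrected = 10.0145 s

10.0145 s


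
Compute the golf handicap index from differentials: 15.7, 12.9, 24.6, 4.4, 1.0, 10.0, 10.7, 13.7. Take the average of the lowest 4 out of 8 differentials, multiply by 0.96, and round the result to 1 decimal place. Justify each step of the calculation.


All differentials: 15.7, 12.9, 24.6, 4.4, 1.0, 10.0, 10.7, 13.7
Sorted: 1.0, 4.4, 10.0, 10.7, 12.9, 13.7, 15.7, 24.6
Best 4: 1.0, 4.4, 10.0, 10.7
Average of best = 26.1 / 4 = 6.525
Raw index = 6.525 * 0.96 = 6.264
Handicap index = round(6.264, 1) = 6.3

6.3


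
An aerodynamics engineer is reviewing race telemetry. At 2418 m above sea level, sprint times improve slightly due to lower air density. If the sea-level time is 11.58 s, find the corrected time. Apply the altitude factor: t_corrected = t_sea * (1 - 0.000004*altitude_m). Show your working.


Correction factor = 1 - 0.000004 * 2418 = 0.990328
t_corrected = t_sea * factor = 11.58 * 0.990328
t_corrected = 11.468 s

11.468 s


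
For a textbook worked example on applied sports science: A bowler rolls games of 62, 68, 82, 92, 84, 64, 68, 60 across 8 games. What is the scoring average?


Average = sum / n
Sum = 580
Average = 580 / 8 = 72.5

72.5


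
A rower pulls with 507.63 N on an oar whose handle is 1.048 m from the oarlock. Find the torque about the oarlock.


tau = F * d
tau = 507.63 * 1.048
tau = 531.9962 N*m

531.9962 N*m


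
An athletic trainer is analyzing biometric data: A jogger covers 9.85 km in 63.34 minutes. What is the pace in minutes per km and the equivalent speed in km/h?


Pace = time / distance = 63.34 min / 9.85 km = 6.4305 min/km
Speed = distance / time_in_hours = 9.85 / 1.0557 hr
Speed = 9.3306 km/h

6.4305 min/km, 9.3306 km/h


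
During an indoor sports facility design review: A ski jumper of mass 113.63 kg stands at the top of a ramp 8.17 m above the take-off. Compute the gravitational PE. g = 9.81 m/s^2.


PE = m * g * h
PE = 113.63 * 9.81 * 8.17
PE = 1114.7103 * 8.17 = 9107.1832 J

9107.1832 J


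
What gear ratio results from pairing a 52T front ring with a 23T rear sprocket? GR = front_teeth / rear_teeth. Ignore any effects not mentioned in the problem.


GR = front_teeth / rear_teeth
GR = 52 / 23
GR = 2.2609

2.2609


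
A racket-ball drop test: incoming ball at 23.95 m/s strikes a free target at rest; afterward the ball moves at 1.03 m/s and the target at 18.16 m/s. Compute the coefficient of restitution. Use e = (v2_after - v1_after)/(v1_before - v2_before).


e = (v2_after - v1_after) / (v1_before - v2_before)
Numerator = 18.16 - 1.03 = 17.13
Denominator = 23.95 - 0 = 23.95
e = 17.13 / 23.95 = 0.7152

0.7152


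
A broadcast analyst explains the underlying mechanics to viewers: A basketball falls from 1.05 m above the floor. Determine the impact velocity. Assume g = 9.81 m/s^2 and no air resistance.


v = sqrt(2 * g * h)
v = sqrt(2 * 9.81 * 1.05)
v = sqrt(20.601) = 4.5388 m/s

4.5388 m/s


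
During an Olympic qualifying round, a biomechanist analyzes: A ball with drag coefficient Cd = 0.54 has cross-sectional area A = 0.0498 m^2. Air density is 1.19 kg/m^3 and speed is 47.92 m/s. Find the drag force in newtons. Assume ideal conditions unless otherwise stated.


Fd = 0.5 * Cd * rho * A * v^2
Fd = 0.5 * 0.54 * 1.19 * 0.0498 * 47.92^2
v^2 = 2296.3264
Fd = 0.5 * 0.54 * 1.19 * 0.0498 * 2296.3264 = 36.7429 N

36.7429 N


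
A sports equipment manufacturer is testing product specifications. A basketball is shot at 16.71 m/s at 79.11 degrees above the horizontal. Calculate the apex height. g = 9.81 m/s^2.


H = (v*sin(theta))^2 / (2*g)
vy = v*sin(theta) = 16.71 * sin(79.11 deg) = 16.4091 m/s
H = vy^2 / (2*g) = 269.2579 / (2*9.81)
H = 269.2579 / 19.62 = 13.7236 m

13.7236 m


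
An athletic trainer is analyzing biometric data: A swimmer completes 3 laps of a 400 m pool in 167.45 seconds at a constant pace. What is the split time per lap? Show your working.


Split time = total_time / n_laps = 167.45 / 3
Split time = 55.8167 s per lap

55.8167 s


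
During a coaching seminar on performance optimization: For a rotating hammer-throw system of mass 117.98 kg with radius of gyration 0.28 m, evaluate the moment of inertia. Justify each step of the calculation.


I = m * k^2
I = 117.98 * 0.28^2
I = 117.98 * 0.0784 = 9.2496 kg*m^2

9.2496 kg*m^2


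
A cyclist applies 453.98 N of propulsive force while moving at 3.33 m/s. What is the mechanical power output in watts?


P = F * v
P = 453.98 * 3.33
P = 1511.7534 W

1511.7534 W


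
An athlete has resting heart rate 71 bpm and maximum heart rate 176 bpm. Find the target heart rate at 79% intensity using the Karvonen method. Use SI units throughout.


Target = HRrest + pct*(HRmax - HRrest)
Heart rate reserve = HRmax - HRrest = 176 - 71 = 105 bpm
Fraction = 79% = 0.79
Target = 71 + 0.79 * 105
Target = 71 + 82.95 = 153.95 bpm

153.95 bpm


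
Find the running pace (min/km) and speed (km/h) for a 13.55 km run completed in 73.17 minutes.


Pace = time / distance = 73.17 min / 13.55 km = 5.4 min/km
Speed = distance / time_in_hours = 13.55 / 1.2195 hr
Speed = 11.1111 km/h

5.4 min/km, 11.1111 km/h


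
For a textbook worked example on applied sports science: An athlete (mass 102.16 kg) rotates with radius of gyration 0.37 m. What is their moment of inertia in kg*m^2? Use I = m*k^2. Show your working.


I = m * k^2
I = 102.16 * 0.37^2
I = 102.16 * 0.1369 = 13.9857 kg*m^2

13.9857 kg*m^2
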